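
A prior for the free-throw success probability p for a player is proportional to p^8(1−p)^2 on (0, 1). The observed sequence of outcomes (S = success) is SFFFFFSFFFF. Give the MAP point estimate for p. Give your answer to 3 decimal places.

p̂_MAP = 0.476

The prior density ∝ p^8(1−p)^2 is the kernel of Beta(9, 3).
Data: 2 successes in 11 trials (from the sequence). The binomial likelihood contributes p^2(1−p)^9, so the posterior is Beta(9+2, 3+9) = Beta(11, 12).
For Beta(a, b) with a, b > 1 the mode is (a−1)/(a+b−2) = 10/21 ≈ 0.476.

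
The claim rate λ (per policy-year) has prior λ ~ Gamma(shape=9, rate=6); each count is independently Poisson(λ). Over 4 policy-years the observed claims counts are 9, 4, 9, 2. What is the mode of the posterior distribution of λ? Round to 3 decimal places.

λ̂_MAP = 3.200

Σxᵢ = 9+4+9+2 = 24, with n = 4.
Posterior ∝ λ^8e^(−6λ) · λ^24e^(−4λ) = λ^32e^(−10λ), i.e. Gamma(shape=33, rate=10).
The mode of a Gamma(a, b) with a ≥ 1 (shape–rate) is (a−1)/b = 32/10 ≈ 3.200.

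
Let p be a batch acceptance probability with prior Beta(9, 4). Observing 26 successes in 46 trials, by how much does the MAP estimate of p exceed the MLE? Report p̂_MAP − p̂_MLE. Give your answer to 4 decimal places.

Posterior is Beta(35, 24); MAP = (35−1)/(59−2) = 34/57 ≈ 0.59649.
MLE ignores the prior: p̂_MLE = k/n = 26/46 ≈ 0.56522.
Difference = 34/57 − 26/46 = 41/1311 ≈ 0.0313.

MAP − MLE = 0.0313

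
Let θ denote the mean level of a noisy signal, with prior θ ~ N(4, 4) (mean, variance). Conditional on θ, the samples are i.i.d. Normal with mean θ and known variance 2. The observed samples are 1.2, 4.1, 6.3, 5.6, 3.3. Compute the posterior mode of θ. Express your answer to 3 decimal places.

θ̂_MAP = 4.091

n = 5; x̄ = (1.2 + 4.1 + 6.3 + 5.6 + 3.3)/5 = 20.5/5 = 4.1.
For a Normal prior and Normal likelihood with known variance, the posterior is Normal; its mode equals its mean, the precision-weighted average.
Prior precision 1/σ₀² = 1/4 = 0.25; data precision n/σ² = 5/2 = 2.5.
θ̂ = (0.25·4 + 2.5·4.1) / (0.25 + 2.5) = 11.25/2.75 = 45/11 ≈ 4.091.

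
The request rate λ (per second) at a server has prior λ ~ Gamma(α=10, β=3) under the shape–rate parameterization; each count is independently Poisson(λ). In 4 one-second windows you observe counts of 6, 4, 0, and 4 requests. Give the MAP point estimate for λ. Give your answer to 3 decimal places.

λ̂_MAP = 3.286

Σxᵢ = 6+4+0+4 = 14, with n = 4.
Posterior ∝ λ^9e^(−3λ) · λ^14e^(−4λ) = λ^23e^(−7λ), i.e. Gamma(shape=24, rate=7).
The mode of a Gamma(a, b) with a ≥ 1 (shape–rate) is (a−1)/b = 23/7 ≈ 3.286.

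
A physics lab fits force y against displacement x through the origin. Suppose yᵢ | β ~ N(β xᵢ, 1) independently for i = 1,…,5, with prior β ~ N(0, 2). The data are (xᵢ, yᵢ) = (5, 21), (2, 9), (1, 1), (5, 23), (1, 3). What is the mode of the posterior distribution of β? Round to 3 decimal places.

β̂_MAP = 4.283

log p(β | y) = −Σ(yᵢ − βxᵢ)²/(2·1) − β²/(2·2) + const.
Setting the derivative to zero: Σxᵢ(yᵢ − βxᵢ)/1 − β/2 = 0, so β = Σxᵢyᵢ / (Σxᵢ² + σ²/τ²).
Σxᵢyᵢ = 5·21 + 2·9 + 1·1 + 5·23 + 1·3 = 242; Σxᵢ² = 56; σ²/τ² = 0.5.
β̂_MAP = 242 / (56 + 0.5) = 242/56.5 ≈ 4.283.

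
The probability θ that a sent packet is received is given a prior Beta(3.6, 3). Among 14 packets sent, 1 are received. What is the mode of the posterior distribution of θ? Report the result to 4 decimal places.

Prior: Beta(3.6, 3).
Data: 1 success in 14 trials. The binomial likelihood contributes θ(1−θ)^13, so the posterior is Beta(3.6+1, 3+13) = Beta(4.6, 16).
For Beta(a, b) with a, b > 1 the mode is (a−1)/(a+b−2) = 3.6/18.6 ≈ 0.1935.

θ̂_MAP = 0.1935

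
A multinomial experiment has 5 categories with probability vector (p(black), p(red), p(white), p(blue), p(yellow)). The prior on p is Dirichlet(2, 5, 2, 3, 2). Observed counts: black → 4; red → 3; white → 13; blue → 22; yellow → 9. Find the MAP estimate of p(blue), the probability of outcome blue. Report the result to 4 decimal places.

The posterior is Dirichlet(αᵢ + nᵢ) = Dirichlet(6, 8, 15, 25, 11).
For a Dirichlet(a₁,…,a_K) with all aᵢ > 1, the mode has j-th component (aⱼ − 1)/(Σaᵢ − K).
Here Σaᵢ = 65 and K = 5, so p(blue) = (25 − 1)/(65 − 5) = 24/60 ≈ 0.4000.

MAP estimate of p(blue) = 0.4000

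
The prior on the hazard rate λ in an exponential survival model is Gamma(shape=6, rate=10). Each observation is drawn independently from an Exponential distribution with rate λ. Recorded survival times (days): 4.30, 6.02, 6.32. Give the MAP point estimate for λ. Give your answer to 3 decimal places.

λ̂_MAP = 0.300

The Exponential(rate=λ) likelihood is ∝ λ^n e^(−λΣtᵢ). Here n = 3 and Σtᵢ = 4.30 + 6.02 + 6.32 = 16.64.
Posterior ∝ λ^5e^(−10λ) · λ^3e^(−16.64λ) = λ^8e^(−26.64λ), i.e. Gamma(9, 26.64).
Mode = (a−1)/b = 8/26.64 ≈ 0.300.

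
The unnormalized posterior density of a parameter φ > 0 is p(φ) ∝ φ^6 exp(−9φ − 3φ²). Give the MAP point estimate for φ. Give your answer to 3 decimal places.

φ̂_MAP = 0.500

ℓ'(φ) = 6/φ − 9 − 6φ. Setting this to zero and multiplying by φ: 6φ² + 9φ − 6 = 0.
φ = (−9 + √(9² + 4·6·6)) / (2·6) = (−9 + √225) / 12 = (−9 + 15)/12 = 1/2.
ℓ''(φ) = −6/φ² − 6 < 0, confirming a maximum.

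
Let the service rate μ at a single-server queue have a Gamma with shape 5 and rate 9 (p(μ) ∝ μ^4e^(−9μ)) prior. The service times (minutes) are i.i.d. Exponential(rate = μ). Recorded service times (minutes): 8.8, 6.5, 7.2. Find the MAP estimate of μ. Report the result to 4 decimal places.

μ̂_MAP = 0.2222

The Exponential(rate=μ) likelihood is ∝ μ^n e^(−μΣtᵢ). Here n = 3 and Σtᵢ = 8.8 + 6.5 + 7.2 = 22.5.
Posterior ∝ μ^4e^(−9μ) · μ^3e^(−22.5μ) = μ^7e^(−31.5μ), i.e. Gamma(8, 31.5).
Mode = (a−1)/b = 7/31.5 ≈ 0.2222.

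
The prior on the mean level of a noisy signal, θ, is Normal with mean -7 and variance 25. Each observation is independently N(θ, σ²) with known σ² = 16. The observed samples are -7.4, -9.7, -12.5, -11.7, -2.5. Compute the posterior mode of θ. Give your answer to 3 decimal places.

n = 5; x̄ = ((-7.4) + (-9.7) + (-12.5) + (-11.7) + (-2.5))/5 = -43.8/5 = -8.76.
For a Normal prior and Normal likelihood with known variance, the posterior is Normal; its mode equals its mean, the precision-weighted average.
Prior precision 1/σ₀² = 1/25 = 0.04; data precision n/σ² = 5/16 = 0.3125.
θ̂ = (0.04·(-7) + 0.3125·(-8.76)) / (0.04 + 0.3125) = (-3.0175)/0.3525 = -1207/141 ≈ -8.560.

θ̂_MAP = -8.560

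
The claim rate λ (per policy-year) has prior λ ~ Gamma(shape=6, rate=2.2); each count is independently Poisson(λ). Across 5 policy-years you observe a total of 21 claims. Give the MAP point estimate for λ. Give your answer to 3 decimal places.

Σxᵢ = 21, n = 5.
Posterior ∝ λ^5e^(−2.2λ) · λ^21e^(−5λ) = λ^26e^(−7.2λ), i.e. Gamma(shape=27, rate=7.2).
The mode of a Gamma(a, b) with a ≥ 1 (shape–rate) is (a−1)/b = 26/7.2 ≈ 3.611.

λ̂_MAP = 3.611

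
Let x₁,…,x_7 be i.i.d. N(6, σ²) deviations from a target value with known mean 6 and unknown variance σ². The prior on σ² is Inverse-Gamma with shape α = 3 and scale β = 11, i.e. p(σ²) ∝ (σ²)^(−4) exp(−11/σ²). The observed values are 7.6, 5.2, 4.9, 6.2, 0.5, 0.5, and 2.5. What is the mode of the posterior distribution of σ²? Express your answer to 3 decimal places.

σ̂²_MAP = 6.613

Sum of squared deviations about the known mean: SS = (7.6−6)² + (5.2−6)² + (4.9−6)² + (6.2−6)² + (0.5−6)² + (0.5−6)² + (2.5−6)² = 77.2.
The Normal likelihood contributes (σ²)^(−n/2) exp(−SS/(2σ²)), so the posterior is Inverse-Gamma(α + n/2, β + SS/2) = Inverse-Gamma(6.5, 49.6).
The mode of Inverse-Gamma(a, b) is b/(a+1) = 49.6/7.5 ≈ 6.613.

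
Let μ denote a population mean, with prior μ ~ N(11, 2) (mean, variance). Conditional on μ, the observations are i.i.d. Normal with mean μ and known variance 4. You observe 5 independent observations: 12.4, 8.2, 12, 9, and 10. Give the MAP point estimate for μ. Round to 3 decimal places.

n = 5; x̄ = (12.4 + 8.2 + 12 + 9 + 10)/5 = 51.6/5 = 10.32.
For a Normal prior and Normal likelihood with known variance, the posterior is Normal; its mode equals its mean, the precision-weighted average.
Prior precision 1/σ₀² = 1/2 = 0.5; data precision n/σ² = 5/4 = 1.25.
μ̂ = (0.5·11 + 1.25·10.32) / (0.5 + 1.25) = 18.4/1.75 = 368/35 ≈ 10.514.

μ̂_MAP = 10.514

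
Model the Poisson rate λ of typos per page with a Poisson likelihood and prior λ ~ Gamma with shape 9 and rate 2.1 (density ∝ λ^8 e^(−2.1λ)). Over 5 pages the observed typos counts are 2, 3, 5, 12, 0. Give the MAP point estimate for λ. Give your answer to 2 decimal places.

λ̂_MAP = 4.23

Σxᵢ = 2+3+5+12+0 = 22, with n = 5.
Posterior ∝ λ^8e^(−2.1λ) · λ^22e^(−5λ) = λ^30e^(−7.1λ), i.e. Gamma(shape=31, rate=7.1).
The mode of a Gamma(a, b) with a ≥ 1 (shape–rate) is (a−1)/b = 30/7.1 ≈ 4.23.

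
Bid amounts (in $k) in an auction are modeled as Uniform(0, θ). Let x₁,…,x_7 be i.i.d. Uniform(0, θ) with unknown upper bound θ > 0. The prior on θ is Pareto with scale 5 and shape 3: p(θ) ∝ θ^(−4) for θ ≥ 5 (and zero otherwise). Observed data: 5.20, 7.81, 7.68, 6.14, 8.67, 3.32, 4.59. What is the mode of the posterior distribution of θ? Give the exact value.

The Uniform(0, θ) likelihood is θ^(−n) for θ ≥ max(xᵢ), zero otherwise. Here max(xᵢ) = 8.67.
Posterior ∝ θ^(−4) · θ^(−7) = θ^(−11) on θ ≥ max(5, 8.67) = 8.67.
This density is strictly decreasing in θ, so the posterior mode lies at the lower boundary of the support.

θ̂_MAP = 8.67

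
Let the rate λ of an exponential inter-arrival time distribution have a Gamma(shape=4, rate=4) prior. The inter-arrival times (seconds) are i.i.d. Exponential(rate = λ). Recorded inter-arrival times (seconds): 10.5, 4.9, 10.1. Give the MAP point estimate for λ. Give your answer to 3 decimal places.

The Exponential(rate=λ) likelihood is ∝ λ^n e^(−λΣtᵢ). Here n = 3 and Σtᵢ = 10.5 + 4.9 + 10.1 = 25.5.
Posterior ∝ λ^3e^(−4λ) · λ^3e^(−25.5λ) = λ^6e^(−29.5λ), i.e. Gamma(7, 29.5).
Mode = (a−1)/b = 6/29.5 ≈ 0.203.

λ̂_MAP = 0.203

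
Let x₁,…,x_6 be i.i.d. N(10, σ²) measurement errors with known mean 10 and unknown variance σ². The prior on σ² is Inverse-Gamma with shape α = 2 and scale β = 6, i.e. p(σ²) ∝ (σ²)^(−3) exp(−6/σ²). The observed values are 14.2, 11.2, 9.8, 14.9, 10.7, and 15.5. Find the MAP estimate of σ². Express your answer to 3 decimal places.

Sum of squared deviations about the known mean: SS = (14.2−10)² + (11.2−10)² + (9.8−10)² + (14.9−10)² + (10.7−10)² + (15.5−10)² = 73.87.
The Normal likelihood contributes (σ²)^(−n/2) exp(−SS/(2σ²)), so the posterior is Inverse-Gamma(α + n/2, β + SS/2) = Inverse-Gamma(5, 42.935).
The mode of Inverse-Gamma(a, b) is b/(a+1) = 42.935/6 ≈ 7.156.

σ̂²_MAP = 7.156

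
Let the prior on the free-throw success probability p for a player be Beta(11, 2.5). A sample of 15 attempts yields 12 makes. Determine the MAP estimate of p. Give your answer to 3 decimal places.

Prior: Beta(11, 2.5).
Data: 12 successes in 15 trials. The binomial likelihood contributes p^12(1−p)^3, so the posterior is Beta(11+12, 2.5+3) = Beta(23, 5.5).
For Beta(a, b) with a, b > 1 the mode is (a−1)/(a+b−2) = 22/26.5 ≈ 0.830.

p̂_MAP = 0.830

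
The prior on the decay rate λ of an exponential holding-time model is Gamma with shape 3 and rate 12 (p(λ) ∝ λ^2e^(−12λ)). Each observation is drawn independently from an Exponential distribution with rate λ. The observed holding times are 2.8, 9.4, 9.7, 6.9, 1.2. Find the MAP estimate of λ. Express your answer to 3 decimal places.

The Exponential(rate=λ) likelihood is ∝ λ^n e^(−λΣtᵢ). Here n = 5 and Σtᵢ = 2.8 + 9.4 + 9.7 + 6.9 + 1.2 = 30.
Posterior ∝ λ^2e^(−12λ) · λ^5e^(−30λ) = λ^7e^(−42λ), i.e. Gamma(8, 42).
Mode = (a−1)/b = 7/42 ≈ 0.167.

λ̂_MAP = 0.167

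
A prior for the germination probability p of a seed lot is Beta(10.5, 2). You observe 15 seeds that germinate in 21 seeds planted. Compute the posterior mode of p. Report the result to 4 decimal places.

Prior: Beta(10.5, 2).
Data: 15 successes in 21 trials. The binomial likelihood contributes p^15(1−p)^6, so the posterior is Beta(10.5+15, 2+6) = Beta(25.5, 8).
For Beta(a, b) with a, b > 1 the mode is (a−1)/(a+b−2) = 24.5/31.5 ≈ 0.7778.

p̂_MAP = 0.7778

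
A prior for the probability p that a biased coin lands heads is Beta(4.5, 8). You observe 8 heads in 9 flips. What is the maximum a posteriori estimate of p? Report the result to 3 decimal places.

Prior: Beta(4.5, 8).
Data: 8 successes in 9 trials. The binomial likelihood contributes p^8(1−p)^1, so the posterior is Beta(4.5+8, 8+1) = Beta(12.5, 9).
For Beta(a, b) with a, b > 1 the mode is (a−1)/(a+b−2) = 11.5/19.5 ≈ 0.590.

p̂_MAP = 0.590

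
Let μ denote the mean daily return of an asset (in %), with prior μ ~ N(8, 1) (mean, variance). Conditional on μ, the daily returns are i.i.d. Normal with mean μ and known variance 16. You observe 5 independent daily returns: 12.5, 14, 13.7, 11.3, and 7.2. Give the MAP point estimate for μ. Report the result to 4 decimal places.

n = 5; x̄ = (12.5 + 14 + 13.7 + 11.3 + 7.2)/5 = 58.7/5 = 11.74.
For a Normal prior and Normal likelihood with known variance, the posterior is Normal; its mode equals its mean, the precision-weighted average.
Prior precision 1/σ₀² = 1/1 = 1; data precision n/σ² = 5/16 = 0.3125.
μ̂ = (1·8 + 0.3125·11.74) / (1 + 0.3125) = 11.66875/1.3125 = 1867/210 ≈ 8.8905.

μ̂_MAP = 8.8905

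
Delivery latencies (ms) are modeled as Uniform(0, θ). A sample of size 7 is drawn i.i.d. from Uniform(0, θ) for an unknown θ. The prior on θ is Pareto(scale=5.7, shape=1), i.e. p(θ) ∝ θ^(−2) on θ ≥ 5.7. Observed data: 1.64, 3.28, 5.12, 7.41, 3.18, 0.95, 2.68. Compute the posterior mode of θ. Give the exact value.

θ̂_MAP = 7.41

The Uniform(0, θ) likelihood is θ^(−n) for θ ≥ max(xᵢ), zero otherwise. Here max(xᵢ) = 7.41.
Posterior ∝ θ^(−2) · θ^(−7) = θ^(−9) on θ ≥ max(5.7, 7.41) = 7.41.
This density is strictly decreasing in θ, so the posterior mode lies at the lower boundary of the support.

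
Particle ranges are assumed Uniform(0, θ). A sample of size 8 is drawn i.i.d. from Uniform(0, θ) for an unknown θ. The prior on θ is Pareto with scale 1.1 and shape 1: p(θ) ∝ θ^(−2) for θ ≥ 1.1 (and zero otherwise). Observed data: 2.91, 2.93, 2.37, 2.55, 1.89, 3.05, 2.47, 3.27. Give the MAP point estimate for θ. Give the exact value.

The Uniform(0, θ) likelihood is θ^(−n) for θ ≥ max(xᵢ), zero otherwise. Here max(xᵢ) = 3.27.
Posterior ∝ θ^(−2) · θ^(−8) = θ^(−10) on θ ≥ max(1.1, 3.27) = 3.27.
This density is strictly decreasing in θ, so the posterior mode lies at the lower boundary of the support.

θ̂_MAP = 3.27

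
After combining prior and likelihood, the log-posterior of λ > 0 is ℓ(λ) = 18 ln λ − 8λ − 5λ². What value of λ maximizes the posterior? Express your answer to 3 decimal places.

λ̂_MAP = 1.000

ℓ'(λ) = 18/λ − 8 − 10λ. Setting this to zero and multiplying by λ: 10λ² + 8λ − 18 = 0.
λ = (−8 + √(8² + 4·10·18)) / (2·10) = (−8 + √784) / 20 = (−8 + 28)/20 = 1.
ℓ''(λ) = −18/λ² − 10 < 0, confirming a maximum.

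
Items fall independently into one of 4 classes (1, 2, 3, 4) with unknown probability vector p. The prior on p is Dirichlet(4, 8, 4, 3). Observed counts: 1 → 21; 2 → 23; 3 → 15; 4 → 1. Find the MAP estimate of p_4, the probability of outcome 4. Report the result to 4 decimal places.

The posterior is Dirichlet(αᵢ + nᵢ) = Dirichlet(25, 31, 19, 4).
For a Dirichlet(a₁,…,a_K) with all aᵢ > 1, the mode has j-th component (aⱼ − 1)/(Σaᵢ − K).
Here Σaᵢ = 79 and K = 4, so p_4 = (4 − 1)/(79 − 4) = 3/75 ≈ 0.0400.

MAP estimate: 0.0400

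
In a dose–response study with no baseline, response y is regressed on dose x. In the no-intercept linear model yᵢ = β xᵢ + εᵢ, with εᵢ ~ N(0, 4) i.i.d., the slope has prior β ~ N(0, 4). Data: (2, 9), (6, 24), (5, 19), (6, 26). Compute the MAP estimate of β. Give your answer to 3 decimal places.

β̂_MAP = 4.049

log p(β | y) = −Σ(yᵢ − βxᵢ)²/(2·4) − β²/(2·4) + const.
Setting the derivative to zero: Σxᵢ(yᵢ − βxᵢ)/4 − β/4 = 0, so β = Σxᵢyᵢ / (Σxᵢ² + σ²/τ²).
Σxᵢyᵢ = 2·9 + 6·24 + 5·19 + 6·26 = 413; Σxᵢ² = 101; σ²/τ² = 1.
β̂_MAP = 413 / (101 + 1) = 413/102 ≈ 4.049.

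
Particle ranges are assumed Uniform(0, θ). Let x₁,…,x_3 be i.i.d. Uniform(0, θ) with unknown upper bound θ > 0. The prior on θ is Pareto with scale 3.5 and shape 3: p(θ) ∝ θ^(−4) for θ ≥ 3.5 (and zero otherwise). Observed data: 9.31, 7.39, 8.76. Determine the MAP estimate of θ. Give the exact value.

The Uniform(0, θ) likelihood is θ^(−n) for θ ≥ max(xᵢ), zero otherwise. Here max(xᵢ) = 9.31.
Posterior ∝ θ^(−4) · θ^(−3) = θ^(−7) on θ ≥ max(3.5, 9.31) = 9.31.
This density is strictly decreasing in θ, so the posterior mode lies at the lower boundary of the support.

θ̂_MAP = 9.31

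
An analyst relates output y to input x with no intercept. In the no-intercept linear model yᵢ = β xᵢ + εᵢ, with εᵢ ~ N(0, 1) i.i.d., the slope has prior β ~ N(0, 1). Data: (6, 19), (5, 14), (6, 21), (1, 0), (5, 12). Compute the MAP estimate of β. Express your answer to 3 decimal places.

log p(β | y) = −Σ(yᵢ − βxᵢ)²/(2·1) − β²/(2·1) + const.
Setting the derivative to zero: Σxᵢ(yᵢ − βxᵢ)/1 − β/1 = 0, so β = Σxᵢyᵢ / (Σxᵢ² + σ²/τ²).
Σxᵢyᵢ = 6·19 + 5·14 + 6·21 + 1·0 + 5·12 = 370; Σxᵢ² = 123; σ²/τ² = 1.
β̂_MAP = 370 / (123 + 1) = 370/124 ≈ 2.984.

β̂_MAP = 2.984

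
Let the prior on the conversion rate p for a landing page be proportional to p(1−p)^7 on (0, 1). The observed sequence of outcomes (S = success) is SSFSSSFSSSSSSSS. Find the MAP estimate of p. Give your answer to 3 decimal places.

p̂_MAP = 0.609

The prior density ∝ p(1−p)^7 is the kernel of Beta(2, 8).
Data: 13 successes in 15 trials (from the sequence). The binomial likelihood contributes p^13(1−p)^2, so the posterior is Beta(2+13, 8+2) = Beta(15, 10).
For Beta(a, b) with a, b > 1 the mode is (a−1)/(a+b−2) = 14/23 ≈ 0.609.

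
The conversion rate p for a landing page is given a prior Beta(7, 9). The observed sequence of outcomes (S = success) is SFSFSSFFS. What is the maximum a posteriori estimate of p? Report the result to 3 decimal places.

Prior: Beta(7, 9).
Data: 5 successes in 9 trials (from the sequence). The binomial likelihood contributes p^5(1−p)^4, so the posterior is Beta(7+5, 9+4) = Beta(12, 13).
For Beta(a, b) with a, b > 1 the mode is (a−1)/(a+b−2) = 11/23 ≈ 0.478.

p̂_MAP = 0.478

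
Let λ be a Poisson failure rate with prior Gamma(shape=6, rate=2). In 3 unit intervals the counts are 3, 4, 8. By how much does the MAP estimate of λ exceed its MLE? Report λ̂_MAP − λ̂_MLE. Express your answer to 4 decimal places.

MAP − MLE = -1.0000

Σxᵢ = 15. Posterior is Gamma(21, 5); MAP = (21−1)/5 = 20/5 ≈ 4.00000.
MLE = x̄ = 15/3 ≈ 5.00000.
Difference = 20/5 − 15/3 = -1 ≈ -1.0000.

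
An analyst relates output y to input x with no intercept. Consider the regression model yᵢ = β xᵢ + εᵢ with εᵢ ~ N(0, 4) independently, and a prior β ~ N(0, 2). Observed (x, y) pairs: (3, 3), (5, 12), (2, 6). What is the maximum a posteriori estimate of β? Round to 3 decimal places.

log p(β | y) = −Σ(yᵢ − βxᵢ)²/(2·4) − β²/(2·2) + const.
Setting the derivative to zero: Σxᵢ(yᵢ − βxᵢ)/4 − β/2 = 0, so β = Σxᵢyᵢ / (Σxᵢ² + σ²/τ²).
Σxᵢyᵢ = 3·3 + 5·12 + 2·6 = 81; Σxᵢ² = 38; σ²/τ² = 2.
β̂_MAP = 81 / (38 + 2) = 81/40 ≈ 2.025.

β̂_MAP = 2.025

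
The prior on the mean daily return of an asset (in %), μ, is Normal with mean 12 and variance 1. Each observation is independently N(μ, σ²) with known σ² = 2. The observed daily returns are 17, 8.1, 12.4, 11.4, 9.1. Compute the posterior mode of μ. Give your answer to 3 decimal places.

n = 5; x̄ = (17 + 8.1 + 12.4 + 11.4 + 9.1)/5 = 58/5 = 11.6.
For a Normal prior and Normal likelihood with known variance, the posterior is Normal; its mode equals its mean, the precision-weighted average.
Prior precision 1/σ₀² = 1/1 = 1; data precision n/σ² = 5/2 = 2.5.
μ̂ = (1·12 + 2.5·11.6) / (1 + 2.5) = 41/3.5 = 82/7 ≈ 11.714.

μ̂_MAP = 11.714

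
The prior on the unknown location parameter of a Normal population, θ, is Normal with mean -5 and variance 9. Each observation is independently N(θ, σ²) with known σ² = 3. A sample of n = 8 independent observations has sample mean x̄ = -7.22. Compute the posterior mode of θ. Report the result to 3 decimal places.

θ̂_MAP = -7.131

n = 8, x̄ = -7.22.
For a Normal prior and Normal likelihood with known variance, the posterior is Normal; its mode equals its mean, the precision-weighted average.
Prior precision 1/σ₀² = 1/9; data precision n/σ² = 8/3.
θ̂ = ((1/9)·(-5) + (8/3)·(-7.22)) / (1/9 + 8/3) = (-4457/225)/(25/9) = -7.1312 ≈ -7.131.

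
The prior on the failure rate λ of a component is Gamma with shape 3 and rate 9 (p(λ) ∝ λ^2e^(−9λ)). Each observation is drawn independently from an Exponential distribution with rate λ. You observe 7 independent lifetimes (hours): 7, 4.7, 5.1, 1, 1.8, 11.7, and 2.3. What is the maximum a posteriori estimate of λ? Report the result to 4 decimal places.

The Exponential(rate=λ) likelihood is ∝ λ^n e^(−λΣtᵢ). Here n = 7 and Σtᵢ = 7 + 4.7 + 5.1 + 1 + 1.8 + 11.7 + 2.3 = 33.6.
Posterior ∝ λ^2e^(−9λ) · λ^7e^(−33.6λ) = λ^9e^(−42.6λ), i.e. Gamma(10, 42.6).
Mode = (a−1)/b = 9/42.6 ≈ 0.2113.

λ̂_MAP = 0.2113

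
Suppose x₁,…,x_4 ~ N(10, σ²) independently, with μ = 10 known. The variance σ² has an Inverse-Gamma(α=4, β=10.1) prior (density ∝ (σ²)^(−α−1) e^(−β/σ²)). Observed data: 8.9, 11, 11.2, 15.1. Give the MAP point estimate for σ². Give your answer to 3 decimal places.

σ̂²_MAP = 3.561

Sum of squared deviations about the known mean: SS = (8.9−10)² + (11−10)² + (11.2−10)² + (15.1−10)² = 29.66.
The Normal likelihood contributes (σ²)^(−n/2) exp(−SS/(2σ²)), so the posterior is Inverse-Gamma(α + n/2, β + SS/2) = Inverse-Gamma(6, 24.93).
The mode of Inverse-Gamma(a, b) is b/(a+1) = 24.93/7 ≈ 3.561.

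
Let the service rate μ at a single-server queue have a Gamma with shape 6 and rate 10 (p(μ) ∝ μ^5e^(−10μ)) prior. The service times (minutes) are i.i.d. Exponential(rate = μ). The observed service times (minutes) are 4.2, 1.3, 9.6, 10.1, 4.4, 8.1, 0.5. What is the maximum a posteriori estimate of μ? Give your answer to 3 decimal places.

μ̂_MAP = 0.249

The Exponential(rate=μ) likelihood is ∝ μ^n e^(−μΣtᵢ). Here n = 7 and Σtᵢ = 4.2 + 1.3 + 9.6 + 10.1 + 4.4 + 8.1 + 0.5 = 38.2.
Posterior ∝ μ^5e^(−10μ) · μ^7e^(−38.2μ) = μ^12e^(−48.2μ), i.e. Gamma(13, 48.2).
Mode = (a−1)/b = 12/48.2 ≈ 0.249.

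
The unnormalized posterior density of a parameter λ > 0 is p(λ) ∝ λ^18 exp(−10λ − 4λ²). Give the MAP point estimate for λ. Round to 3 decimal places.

λ̂_MAP = 1.000

ℓ'(λ) = 18/λ − 10 − 8λ. Setting this to zero and multiplying by λ: 8λ² + 10λ − 18 = 0.
λ = (−10 + √(10² + 4·8·18)) / (2·8) = (−10 + √676) / 16 = (−10 + 26)/16 = 1.
ℓ''(λ) = −18/λ² − 8 < 0, confirming a maximum.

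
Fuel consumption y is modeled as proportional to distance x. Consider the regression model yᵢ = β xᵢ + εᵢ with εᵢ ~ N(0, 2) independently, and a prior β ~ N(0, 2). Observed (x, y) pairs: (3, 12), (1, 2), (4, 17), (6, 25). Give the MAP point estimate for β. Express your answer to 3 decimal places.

log p(β | y) = −Σ(yᵢ − βxᵢ)²/(2·2) − β²/(2·2) + const.
Setting the derivative to zero: Σxᵢ(yᵢ − βxᵢ)/2 − β/2 = 0, so β = Σxᵢyᵢ / (Σxᵢ² + σ²/τ²).
Σxᵢyᵢ = 3·12 + 1·2 + 4·17 + 6·25 = 256; Σxᵢ² = 62; σ²/τ² = 1.
β̂_MAP = 256 / (62 + 1) = 256/63 ≈ 4.063.

β̂_MAP = 4.063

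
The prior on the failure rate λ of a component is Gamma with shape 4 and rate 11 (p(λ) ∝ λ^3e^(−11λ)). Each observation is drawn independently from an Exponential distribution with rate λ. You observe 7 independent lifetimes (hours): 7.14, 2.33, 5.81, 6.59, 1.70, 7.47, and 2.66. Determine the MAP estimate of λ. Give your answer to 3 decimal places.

λ̂_MAP = 0.224

The Exponential(rate=λ) likelihood is ∝ λ^n e^(−λΣtᵢ). Here n = 7 and Σtᵢ = 7.14 + 2.33 + 5.81 + 6.59 + 1.70 + 7.47 + 2.66 = 33.70.
Posterior ∝ λ^3e^(−11λ) · λ^7e^(−33.70λ) = λ^10e^(−44.70λ), i.e. Gamma(11, 44.70).
Mode = (a−1)/b = 10/44.70 ≈ 0.224.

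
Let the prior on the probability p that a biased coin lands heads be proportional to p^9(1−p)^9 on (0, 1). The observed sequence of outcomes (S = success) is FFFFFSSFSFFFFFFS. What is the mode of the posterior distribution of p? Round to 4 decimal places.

The prior density ∝ p^9(1−p)^9 is the kernel of Beta(10, 10).
Data: 4 successes in 16 trials (from the sequence). The binomial likelihood contributes p^4(1−p)^12, so the posterior is Beta(10+4, 10+12) = Beta(14, 22).
For Beta(a, b) with a, b > 1 the mode is (a−1)/(a+b−2) = 13/34 ≈ 0.3824.

p̂_MAP = 0.3824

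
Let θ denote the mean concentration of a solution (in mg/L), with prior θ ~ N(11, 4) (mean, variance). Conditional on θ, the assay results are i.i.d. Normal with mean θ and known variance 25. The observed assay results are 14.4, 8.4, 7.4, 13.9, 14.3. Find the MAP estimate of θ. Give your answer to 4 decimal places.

n = 5; x̄ = (14.4 + 8.4 + 7.4 + 13.9 + 14.3)/5 = 58.4/5 = 11.68.
For a Normal prior and Normal likelihood with known variance, the posterior is Normal; its mode equals its mean, the precision-weighted average.
Prior precision 1/σ₀² = 1/4 = 0.25; data precision n/σ² = 5/25 = 0.2.
θ̂ = (0.25·11 + 0.2·11.68) / (0.25 + 0.2) = 5.086/0.45 = 2543/225 ≈ 11.3022.

θ̂_MAP = 11.3022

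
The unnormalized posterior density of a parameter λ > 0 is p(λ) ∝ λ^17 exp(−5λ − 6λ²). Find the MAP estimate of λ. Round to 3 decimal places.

ℓ'(λ) = 17/λ − 5 − 12λ. Setting this to zero and multiplying by λ: 12λ² + 5λ − 17 = 0.
λ = (−5 + √(5² + 4·12·17)) / (2·12) = (−5 + √841) / 24 = (−5 + 29)/24 = 1.
ℓ''(λ) = −17/λ² − 12 < 0, confirming a maximum.

λ̂_MAP = 1.000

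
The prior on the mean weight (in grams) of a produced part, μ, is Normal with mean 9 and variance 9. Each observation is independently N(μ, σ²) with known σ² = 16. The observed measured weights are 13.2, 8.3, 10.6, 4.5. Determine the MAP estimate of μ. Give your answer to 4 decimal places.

n = 4; x̄ = (13.2 + 8.3 + 10.6 + 4.5)/4 = 36.6/4 = 9.15.
For a Normal prior and Normal likelihood with known variance, the posterior is Normal; its mode equals its mean, the precision-weighted average.
Prior precision 1/σ₀² = 1/9; data precision n/σ² = 4/16 = 0.25.
μ̂ = ((1/9)·9 + 0.25·9.15) / (1/9 + 0.25) = 3.2875/(13/36) = 2367/260 ≈ 9.1038.

μ̂_MAP = 9.1038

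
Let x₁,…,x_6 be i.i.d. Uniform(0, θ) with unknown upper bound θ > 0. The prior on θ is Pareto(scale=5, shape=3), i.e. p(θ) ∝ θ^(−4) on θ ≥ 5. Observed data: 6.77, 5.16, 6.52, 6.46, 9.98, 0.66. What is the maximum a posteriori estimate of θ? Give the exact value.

θ̂_MAP = 9.98

The Uniform(0, θ) likelihood is θ^(−n) for θ ≥ max(xᵢ), zero otherwise. Here max(xᵢ) = 9.98.
Posterior ∝ θ^(−4) · θ^(−6) = θ^(−10) on θ ≥ max(5, 9.98) = 9.98.
This density is strictly decreasing in θ, so the posterior mode lies at the lower boundary of the support.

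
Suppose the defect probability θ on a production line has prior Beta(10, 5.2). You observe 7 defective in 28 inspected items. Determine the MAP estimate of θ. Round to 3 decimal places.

Prior: Beta(10, 5.2).
Data: 7 successes in 28 trials. The binomial likelihood contributes θ^7(1−θ)^21, so the posterior is Beta(10+7, 5.2+21) = Beta(17, 26.2).
For Beta(a, b) with a, b > 1 the mode is (a−1)/(a+b−2) = 16/41.2 ≈ 0.388.

θ̂_MAP = 0.388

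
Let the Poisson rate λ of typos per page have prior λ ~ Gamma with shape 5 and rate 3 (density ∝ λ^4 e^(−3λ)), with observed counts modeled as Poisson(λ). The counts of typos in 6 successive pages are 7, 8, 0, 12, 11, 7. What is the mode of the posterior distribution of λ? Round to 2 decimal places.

Σxᵢ = 7+8+0+12+11+7 = 45, with n = 6.
Posterior ∝ λ^4e^(−3λ) · λ^45e^(−6λ) = λ^49e^(−9λ), i.e. Gamma(shape=50, rate=9).
The mode of a Gamma(a, b) with a ≥ 1 (shape–rate) is (a−1)/b = 49/9 ≈ 5.44.

λ̂_MAP = 5.44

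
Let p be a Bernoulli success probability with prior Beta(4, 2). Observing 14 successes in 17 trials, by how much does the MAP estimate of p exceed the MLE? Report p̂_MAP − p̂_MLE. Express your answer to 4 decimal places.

Posterior is Beta(18, 5); MAP = (18−1)/(23−2) = 17/21 ≈ 0.80952.
MLE ignores the prior: p̂_MLE = k/n = 14/17 ≈ 0.82353.
Difference = 17/21 − 14/17 = -5/357 ≈ -0.0140.

MAP − MLE = -0.0140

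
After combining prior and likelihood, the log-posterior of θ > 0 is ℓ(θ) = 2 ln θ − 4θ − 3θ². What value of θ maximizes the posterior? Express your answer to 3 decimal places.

θ̂_MAP = 0.333

ℓ'(θ) = 2/θ − 4 − 6θ. Setting this to zero and multiplying by θ: 6θ² + 4θ − 2 = 0.
θ = (−4 + √(4² + 4·6·2)) / (2·6) = (−4 + √64) / 12 = (−4 + 8)/12 = 1/3.
ℓ''(θ) = −2/θ² − 6 < 0, confirming a maximum.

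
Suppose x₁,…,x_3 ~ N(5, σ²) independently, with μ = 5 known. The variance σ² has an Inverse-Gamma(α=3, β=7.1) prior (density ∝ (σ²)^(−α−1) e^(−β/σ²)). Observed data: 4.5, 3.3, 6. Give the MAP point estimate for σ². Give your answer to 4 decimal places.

σ̂²_MAP = 1.6673

Sum of squared deviations about the known mean: SS = (4.5−5)² + (3.3−5)² + (6−5)² = 4.14.
The Normal likelihood contributes (σ²)^(−n/2) exp(−SS/(2σ²)), so the posterior is Inverse-Gamma(α + n/2, β + SS/2) = Inverse-Gamma(4.5, 9.17).
The mode of Inverse-Gamma(a, b) is b/(a+1) = 9.17/5.5 ≈ 1.6673.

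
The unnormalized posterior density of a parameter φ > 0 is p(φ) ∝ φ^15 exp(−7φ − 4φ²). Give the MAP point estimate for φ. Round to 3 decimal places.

ℓ'(φ) = 15/φ − 7 − 8φ. Setting this to zero and multiplying by φ: 8φ² + 7φ − 15 = 0.
φ = (−7 + √(7² + 4·8·15)) / (2·8) = (−7 + √529) / 16 = (−7 + 23)/16 = 1.
ℓ''(φ) = −15/φ² − 8 < 0, confirming a maximum.

φ̂_MAP = 1.000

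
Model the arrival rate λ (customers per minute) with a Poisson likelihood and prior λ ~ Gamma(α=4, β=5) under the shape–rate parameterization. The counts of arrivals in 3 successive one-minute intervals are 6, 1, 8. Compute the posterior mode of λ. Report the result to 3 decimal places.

Σxᵢ = 6+1+8 = 15, with n = 3.
Posterior ∝ λ^3e^(−5λ) · λ^15e^(−3λ) = λ^18e^(−8λ), i.e. Gamma(shape=19, rate=8).
The mode of a Gamma(a, b) with a ≥ 1 (shape–rate) is (a−1)/b = 18/8 ≈ 2.250.

λ̂_MAP = 2.250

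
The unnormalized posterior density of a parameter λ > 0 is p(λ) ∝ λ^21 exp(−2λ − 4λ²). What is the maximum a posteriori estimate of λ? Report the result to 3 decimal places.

ℓ'(λ) = 21/λ − 2 − 8λ. Setting this to zero and multiplying by λ: 8λ² + 2λ − 21 = 0.
λ = (−2 + √(2² + 4·8·21)) / (2·8) = (−2 + √676) / 16 = (−2 + 26)/16 = 3/2.
ℓ''(λ) = −21/λ² − 8 < 0, confirming a maximum.

λ̂_MAP = 1.500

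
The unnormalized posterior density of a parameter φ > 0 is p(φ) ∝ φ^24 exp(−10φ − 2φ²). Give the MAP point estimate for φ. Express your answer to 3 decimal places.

φ̂_MAP = 1.500

ℓ'(φ) = 24/φ − 10 − 4φ. Setting this to zero and multiplying by φ: 4φ² + 10φ − 24 = 0.
φ = (−10 + √(10² + 4·4·24)) / (2·4) = (−10 + √484) / 8 = (−10 + 22)/8 = 3/2.
ℓ''(φ) = −24/φ² − 4 < 0, confirming a maximum.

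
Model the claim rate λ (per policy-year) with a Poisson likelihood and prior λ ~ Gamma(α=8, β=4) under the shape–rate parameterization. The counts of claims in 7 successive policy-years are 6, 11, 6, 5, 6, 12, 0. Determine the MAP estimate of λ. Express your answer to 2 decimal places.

Σxᵢ = 6+11+6+5+6+12+0 = 46, with n = 7.
Posterior ∝ λ^7e^(−4λ) · λ^46e^(−7λ) = λ^53e^(−11λ), i.e. Gamma(shape=54, rate=11).
The mode of a Gamma(a, b) with a ≥ 1 (shape–rate) is (a−1)/b = 53/11 ≈ 4.82.

λ̂_MAP = 4.82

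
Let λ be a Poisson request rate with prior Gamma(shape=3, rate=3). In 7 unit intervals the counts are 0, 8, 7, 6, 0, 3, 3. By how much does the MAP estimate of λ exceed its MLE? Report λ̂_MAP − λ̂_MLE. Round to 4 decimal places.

MAP − MLE = -0.9571

Σxᵢ = 27. Posterior is Gamma(30, 10); MAP = (30−1)/10 = 29/10 ≈ 2.90000.
MLE = x̄ = 27/7 ≈ 3.85714.
Difference = 29/10 − 27/7 = -67/70 ≈ -0.9571.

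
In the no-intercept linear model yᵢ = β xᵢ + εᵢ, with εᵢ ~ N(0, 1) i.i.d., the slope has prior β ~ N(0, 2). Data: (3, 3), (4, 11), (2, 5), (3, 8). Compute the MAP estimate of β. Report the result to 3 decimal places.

log p(β | y) = −Σ(yᵢ − βxᵢ)²/(2·1) − β²/(2·2) + const.
Setting the derivative to zero: Σxᵢ(yᵢ − βxᵢ)/1 − β/2 = 0, so β = Σxᵢyᵢ / (Σxᵢ² + σ²/τ²).
Σxᵢyᵢ = 3·3 + 4·11 + 2·5 + 3·8 = 87; Σxᵢ² = 38; σ²/τ² = 0.5.
β̂_MAP = 87 / (38 + 0.5) = 87/38.5 ≈ 2.260.

β̂_MAP = 2.260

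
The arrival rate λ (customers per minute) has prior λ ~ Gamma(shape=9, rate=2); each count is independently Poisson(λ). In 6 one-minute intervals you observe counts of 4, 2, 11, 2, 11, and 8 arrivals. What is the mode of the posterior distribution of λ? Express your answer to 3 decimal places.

λ̂_MAP = 5.750

Σxᵢ = 4+2+11+2+11+8 = 38, with n = 6.
Posterior ∝ λ^8e^(−2λ) · λ^38e^(−6λ) = λ^46e^(−8λ), i.e. Gamma(shape=47, rate=8).
The mode of a Gamma(a, b) with a ≥ 1 (shape–rate) is (a−1)/b = 46/8 ≈ 5.750.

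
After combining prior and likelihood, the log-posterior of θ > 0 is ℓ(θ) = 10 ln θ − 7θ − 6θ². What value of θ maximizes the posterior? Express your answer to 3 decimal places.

ℓ'(θ) = 10/θ − 7 − 12θ. Setting this to zero and multiplying by θ: 12θ² + 7θ − 10 = 0.
θ = (−7 + √(7² + 4·12·10)) / (2·12) = (−7 + √529) / 24 = (−7 + 23)/24 = 2/3.
ℓ''(θ) = −10/θ² − 12 < 0, confirming a maximum.

θ̂_MAP = 0.667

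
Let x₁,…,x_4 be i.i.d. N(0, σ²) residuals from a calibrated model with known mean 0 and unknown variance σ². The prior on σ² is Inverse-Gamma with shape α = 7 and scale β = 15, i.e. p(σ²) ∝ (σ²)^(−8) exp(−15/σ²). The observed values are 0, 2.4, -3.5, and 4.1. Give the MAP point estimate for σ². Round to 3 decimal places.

Sum of squared deviations about the known mean: SS = (0−0)² + (2.4−0)² + (-3.5−0)² + (4.1−0)² = 34.82.
The Normal likelihood contributes (σ²)^(−n/2) exp(−SS/(2σ²)), so the posterior is Inverse-Gamma(α + n/2, β + SS/2) = Inverse-Gamma(9, 32.41).
The mode of Inverse-Gamma(a, b) is b/(a+1) = 32.41/10 ≈ 3.241.

σ̂²_MAP = 3.241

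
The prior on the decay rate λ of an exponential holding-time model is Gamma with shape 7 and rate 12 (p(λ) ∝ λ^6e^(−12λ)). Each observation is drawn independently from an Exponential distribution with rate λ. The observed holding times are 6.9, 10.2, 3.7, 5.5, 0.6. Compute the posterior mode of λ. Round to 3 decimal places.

λ̂_MAP = 0.283

The Exponential(rate=λ) likelihood is ∝ λ^n e^(−λΣtᵢ). Here n = 5 and Σtᵢ = 6.9 + 10.2 + 3.7 + 5.5 + 0.6 = 26.9.
Posterior ∝ λ^6e^(−12λ) · λ^5e^(−26.9λ) = λ^11e^(−38.9λ), i.e. Gamma(12, 38.9).
Mode = (a−1)/b = 11/38.9 ≈ 0.283.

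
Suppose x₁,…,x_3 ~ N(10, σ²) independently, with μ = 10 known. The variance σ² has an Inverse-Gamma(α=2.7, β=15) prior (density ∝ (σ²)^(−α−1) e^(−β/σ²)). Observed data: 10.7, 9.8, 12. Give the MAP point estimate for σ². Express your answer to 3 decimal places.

Sum of squared deviations about the known mean: SS = (10.7−10)² + (9.8−10)² + (12−10)² = 4.53.
The Normal likelihood contributes (σ²)^(−n/2) exp(−SS/(2σ²)), so the posterior is Inverse-Gamma(α + n/2, β + SS/2) = Inverse-Gamma(4.2, 17.265).
The mode of Inverse-Gamma(a, b) is b/(a+1) = 17.265/5.2 ≈ 3.320.

σ̂²_MAP = 3.320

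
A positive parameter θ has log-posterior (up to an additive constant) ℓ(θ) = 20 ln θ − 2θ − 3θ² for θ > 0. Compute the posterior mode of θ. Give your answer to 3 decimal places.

ℓ'(θ) = 20/θ − 2 − 6θ. Setting this to zero and multiplying by θ: 6θ² + 2θ − 20 = 0.
θ = (−2 + √(2² + 4·6·20)) / (2·6) = (−2 + √484) / 12 = (−2 + 22)/12 = 5/3.
ℓ''(θ) = −20/θ² − 6 < 0, confirming a maximum.

θ̂_MAP = 1.667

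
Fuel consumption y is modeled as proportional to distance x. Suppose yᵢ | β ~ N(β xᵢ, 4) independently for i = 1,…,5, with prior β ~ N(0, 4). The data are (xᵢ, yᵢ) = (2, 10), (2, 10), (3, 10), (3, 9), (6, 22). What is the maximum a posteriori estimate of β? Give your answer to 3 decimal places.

β̂_MAP = 3.635

log p(β | y) = −Σ(yᵢ − βxᵢ)²/(2·4) − β²/(2·4) + const.
Setting the derivative to zero: Σxᵢ(yᵢ − βxᵢ)/4 − β/4 = 0, so β = Σxᵢyᵢ / (Σxᵢ² + σ²/τ²).
Σxᵢyᵢ = 2·10 + 2·10 + 3·10 + 3·9 + 6·22 = 229; Σxᵢ² = 62; σ²/τ² = 1.
β̂_MAP = 229 / (62 + 1) = 229/63 ≈ 3.635.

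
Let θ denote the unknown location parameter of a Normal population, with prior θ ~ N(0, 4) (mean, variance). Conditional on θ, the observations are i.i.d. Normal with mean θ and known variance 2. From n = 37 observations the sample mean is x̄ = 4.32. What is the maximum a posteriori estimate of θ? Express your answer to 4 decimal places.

n = 37, x̄ = 4.32.
For a Normal prior and Normal likelihood with known variance, the posterior is Normal; its mode equals its mean, the precision-weighted average.
Prior precision 1/σ₀² = 1/4 = 0.25; data precision n/σ² = 37/2 = 18.5.
θ̂ = (0.25·0 + 18.5·4.32) / (0.25 + 18.5) = 79.92/18.75 = 4.2624.

θ̂_MAP = 4.2624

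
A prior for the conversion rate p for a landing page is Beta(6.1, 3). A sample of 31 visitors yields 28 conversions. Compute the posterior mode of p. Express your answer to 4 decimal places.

p̂_MAP = 0.8688

Prior: Beta(6.1, 3).
Data: 28 successes in 31 trials. The binomial likelihood contributes p^28(1−p)^3, so the posterior is Beta(6.1+28, 3+3) = Beta(34.1, 6).
For Beta(a, b) with a, b > 1 the mode is (a−1)/(a+b−2) = 33.1/38.1 ≈ 0.8688.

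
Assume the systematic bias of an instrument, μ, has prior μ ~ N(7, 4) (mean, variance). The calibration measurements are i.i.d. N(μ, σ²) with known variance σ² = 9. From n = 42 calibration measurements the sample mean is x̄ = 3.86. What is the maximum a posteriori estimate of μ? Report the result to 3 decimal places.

μ̂_MAP = 4.020

n = 42, x̄ = 3.86.
For a Normal prior and Normal likelihood with known variance, the posterior is Normal; its mode equals its mean, the precision-weighted average.
Prior precision 1/σ₀² = 1/4 = 0.25; data precision n/σ² = 42/9 = 14/3.
μ̂ = (0.25·7 + (14/3)·3.86) / (0.25 + 14/3) = (5929/300)/(59/12) = 5929/1475 ≈ 4.020.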